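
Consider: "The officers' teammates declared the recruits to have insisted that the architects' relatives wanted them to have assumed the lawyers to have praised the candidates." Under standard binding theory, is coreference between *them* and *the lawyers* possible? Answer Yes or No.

*the lawyers* is an R-expression; Principle C requires it to be free (not bound by any c-commanding expression).
— them: subject of the clause headed by 'assumed'; the pronoun c-commands the R-expression — coreference blocked (Principle C).

No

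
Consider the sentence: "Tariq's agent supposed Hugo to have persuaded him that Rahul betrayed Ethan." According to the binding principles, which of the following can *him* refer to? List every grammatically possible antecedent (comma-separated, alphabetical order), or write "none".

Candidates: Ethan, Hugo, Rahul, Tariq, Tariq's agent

Tariq, Tariq's agent

*him* is a pronoun; Principle B requires it to be free in its binding domain — the clause headed by 'persuaded'.
— Ethan: object of the clause headed by 'betrayed'; is c-commanded by the pronoun; coreference would bind this R-expression — blocked (Principle C).
— Hugo: subject of the clause headed by 'persuaded'; c-commands the pronoun within its binding domain — blocked (Principle B).
— Rahul: subject of the clause headed by 'betrayed'; is c-commanded by the pronoun; coreference would bind this R-expression — blocked (Principle C).
— Tariq: possessor inside the subject DP of the matrix clause; does not c-command the pronoun — Principle B does not apply; allowed.
— Tariq's agent: subject of the matrix clause; c-commands the pronoun but lies outside its binding domain — allowed.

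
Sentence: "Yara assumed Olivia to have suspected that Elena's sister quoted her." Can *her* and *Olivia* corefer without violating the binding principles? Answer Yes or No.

Yes

*Olivia* is an R-expression; Principle C requires it to be free (not bound by any c-commanding expression).
— her: object of the clause headed by 'quoted'; the pronoun does not c-command the R-expression — coreference allowed.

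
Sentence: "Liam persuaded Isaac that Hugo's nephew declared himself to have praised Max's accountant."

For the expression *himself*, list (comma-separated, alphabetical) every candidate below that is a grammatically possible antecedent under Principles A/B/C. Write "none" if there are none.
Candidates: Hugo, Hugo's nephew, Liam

*himself* is a reflexive; Principle A requires it to be bound within its binding domain — the clause headed by 'declared'.
— Hugo: possessor inside the subject DP of the clause headed by 'declared'; does not c-command the reflexive — cannot bind it (Principle A).
— Hugo's nephew: subject of the clause headed by 'declared'; c-commands the reflexive within its binding domain — allowed (Principle A).
— Liam: subject of the matrix clause; c-commands the reflexive but lies outside its binding domain — cannot bind it (Principle A).

Hugo's nephew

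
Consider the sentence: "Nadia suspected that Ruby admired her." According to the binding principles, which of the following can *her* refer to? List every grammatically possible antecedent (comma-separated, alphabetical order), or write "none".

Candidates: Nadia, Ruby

*her* is a pronoun; Principle B requires it to be free in its binding domain — the clause headed by 'admired'.
— Nadia: subject of the matrix clause; c-commands the pronoun but lies outside its binding domain — allowed.
— Ruby: subject of the clause headed by 'admired'; c-commands the pronoun within its binding domain — blocked (Principle B).

Nadia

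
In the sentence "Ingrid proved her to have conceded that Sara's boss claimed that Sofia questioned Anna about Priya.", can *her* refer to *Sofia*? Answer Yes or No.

*her* is a pronoun; Principle B requires it to be free in its binding domain — the matrix clause.
— Sofia: subject of the clause headed by 'questioned'; is c-commanded by the pronoun; coreference would bind this R-expression — blocked (Principle C).

No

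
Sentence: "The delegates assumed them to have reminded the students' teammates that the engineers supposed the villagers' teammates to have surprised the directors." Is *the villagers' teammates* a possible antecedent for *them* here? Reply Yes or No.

No

*them* is a pronoun; Principle B requires it to be free in its binding domain — the matrix clause.
— the villagers' teammates: subject of the clause headed by 'surprised'; is c-commanded by the pronoun; coreference would bind this R-expression — blocked (Principle C).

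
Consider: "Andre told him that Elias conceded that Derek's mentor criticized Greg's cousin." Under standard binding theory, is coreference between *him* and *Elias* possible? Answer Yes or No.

*Elias* is an R-expression; Principle C requires it to be free (not bound by any c-commanding expression).
— him: object of the matrix clause; the pronoun c-commands the R-expression — coreference blocked (Principle C).

No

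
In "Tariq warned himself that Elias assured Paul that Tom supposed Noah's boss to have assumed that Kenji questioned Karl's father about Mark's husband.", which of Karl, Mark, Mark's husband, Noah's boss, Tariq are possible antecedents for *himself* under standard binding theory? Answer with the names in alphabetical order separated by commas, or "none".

*himself* is a reflexive; Principle A requires it to be bound within its binding domain — the matrix clause.
— Karl: possessor inside the object DP of the clause headed by 'questioned'; does not c-command the reflexive — cannot bind it (Principle A).
— Mark: possessor inside the second object DP of the clause headed by 'questioned'; does not c-command the reflexive — cannot bind it (Principle A).
— Mark's husband: second object of the clause headed by 'questioned'; does not c-command the reflexive — cannot bind it (Principle A).
— Noah's boss: subject of the clause headed by 'assumed'; does not c-command the reflexive — cannot bind it (Principle A).
— Tariq: subject of the matrix clause; c-commands the reflexive within its binding domain — allowed (Principle A).

Tariq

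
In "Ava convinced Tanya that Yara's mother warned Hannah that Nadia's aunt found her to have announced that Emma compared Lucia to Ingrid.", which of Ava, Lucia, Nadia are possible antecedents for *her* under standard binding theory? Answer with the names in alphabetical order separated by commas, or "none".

Ava, Nadia

*her* is a pronoun; Principle B requires it to be free in its binding domain — the clause headed by 'found'.
— Ava: subject of the matrix clause; c-commands the pronoun but lies outside its binding domain — allowed.
— Lucia: object of the clause headed by 'compared'; is c-commanded by the pronoun; coreference would bind this R-expression — blocked (Principle C).
— Nadia: possessor inside the subject DP of the clause headed by 'found'; does not c-command the pronoun — Principle B does not apply; allowed.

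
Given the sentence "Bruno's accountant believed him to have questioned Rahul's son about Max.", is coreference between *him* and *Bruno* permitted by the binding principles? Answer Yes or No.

Yes

*him* is a pronoun; Principle B requires it to be free in its binding domain — the matrix clause.
— Bruno: possessor inside the subject DP of the matrix clause; does not c-command the pronoun — Principle B does not apply; allowed.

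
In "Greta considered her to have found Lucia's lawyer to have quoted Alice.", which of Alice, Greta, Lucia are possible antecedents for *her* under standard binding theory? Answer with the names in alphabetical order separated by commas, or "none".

none

*her* is a pronoun; Principle B requires it to be free in its binding domain — the matrix clause.
— Alice: object of the clause headed by 'quoted'; is c-commanded by the pronoun; coreference would bind this R-expression — blocked (Principle C).
— Greta: subject of the matrix clause; c-commands the pronoun within its binding domain — blocked (Principle B).
— Lucia: possessor inside the subject DP of the clause headed by 'quoted'; is c-commanded by the pronoun; coreference would bind this R-expression — blocked (Principle C).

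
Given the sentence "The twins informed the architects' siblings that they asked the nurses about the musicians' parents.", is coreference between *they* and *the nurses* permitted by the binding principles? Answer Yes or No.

No

*they* is a pronoun; Principle B requires it to be free in its binding domain — the clause headed by 'asked'.
— the nurses: object of the clause headed by 'asked'; is c-commanded by the pronoun; coreference would bind this R-expression — blocked (Principle C).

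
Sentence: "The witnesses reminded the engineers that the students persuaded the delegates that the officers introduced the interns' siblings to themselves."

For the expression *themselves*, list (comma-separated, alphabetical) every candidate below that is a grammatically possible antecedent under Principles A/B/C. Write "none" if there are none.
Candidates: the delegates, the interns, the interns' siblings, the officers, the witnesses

the interns' siblings, the officers

*themselves* is a reflexive; Principle A requires it to be bound within its binding domain — the clause headed by 'introduced'.
— the delegates: object of the clause headed by 'persuaded'; c-commands the reflexive but lies outside its binding domain — cannot bind it (Principle A).
— the interns: possessor inside the object DP of the clause headed by 'introduced'; does not c-command the reflexive — cannot bind it (Principle A).
— the interns' siblings: object of the clause headed by 'introduced'; c-commands the reflexive within its binding domain — allowed (Principle A).
— the officers: subject of the clause headed by 'introduced'; c-commands the reflexive within its binding domain — allowed (Principle A).
— the witnesses: subject of the matrix clause; c-commands the reflexive but lies outside its binding domain — cannot bind it (Principle A).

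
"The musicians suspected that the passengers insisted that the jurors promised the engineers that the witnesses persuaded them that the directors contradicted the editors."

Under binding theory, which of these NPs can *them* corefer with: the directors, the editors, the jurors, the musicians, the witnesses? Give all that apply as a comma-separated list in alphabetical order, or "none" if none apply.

the jurors, the musicians

*them* is a pronoun; Principle B requires it to be free in its binding domain — the clause headed by 'persuaded'.
— the directors: subject of the clause headed by 'contradicted'; is c-commanded by the pronoun; coreference would bind this R-expression — blocked (Principle C).
— the editors: object of the clause headed by 'contradicted'; is c-commanded by the pronoun; coreference would bind this R-expression — blocked (Principle C).
— the jurors: subject of the clause headed by 'promised'; c-commands the pronoun but lies outside its binding domain — allowed.
— the musicians: subject of the matrix clause; c-commands the pronoun but lies outside its binding domain — allowed.
— the witnesses: subject of the clause headed by 'persuaded'; c-commands the pronoun within its binding domain — blocked (Principle B).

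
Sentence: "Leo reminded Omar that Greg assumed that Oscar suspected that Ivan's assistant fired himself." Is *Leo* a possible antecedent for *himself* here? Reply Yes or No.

*himself* is a reflexive; Principle A requires it to be bound within its binding domain — the clause headed by 'fired'.
— Leo: subject of the matrix clause; c-commands the reflexive but lies outside its binding domain — cannot bind it (Principle A).

No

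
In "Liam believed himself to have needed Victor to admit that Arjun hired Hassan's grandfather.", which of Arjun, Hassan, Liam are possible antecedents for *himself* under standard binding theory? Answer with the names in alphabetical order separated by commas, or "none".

Liam

*himself* is a reflexive; Principle A requires it to be bound within its binding domain — the matrix clause.
— Arjun: subject of the clause headed by 'hired'; does not c-command the reflexive — cannot bind it (Principle A).
— Hassan: possessor inside the object DP of the clause headed by 'hired'; does not c-command the reflexive — cannot bind it (Principle A).
— Liam: subject of the matrix clause; c-commands the reflexive within its binding domain — allowed (Principle A).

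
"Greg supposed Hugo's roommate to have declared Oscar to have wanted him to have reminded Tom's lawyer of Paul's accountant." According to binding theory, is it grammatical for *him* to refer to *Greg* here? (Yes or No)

*Greg* is an R-expression; Principle C requires it to be free (not bound by any c-commanding expression).
— him: subject of the clause headed by 'reminded'; the pronoun does not c-command the R-expression — coreference allowed.

Yes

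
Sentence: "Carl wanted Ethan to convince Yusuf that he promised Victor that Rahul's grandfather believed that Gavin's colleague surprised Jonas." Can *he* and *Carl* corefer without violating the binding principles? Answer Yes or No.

*Carl* is an R-expression; Principle C requires it to be free (not bound by any c-commanding expression).
— he: subject of the clause headed by 'promised'; the pronoun does not c-command the R-expression — coreference allowed.

Yes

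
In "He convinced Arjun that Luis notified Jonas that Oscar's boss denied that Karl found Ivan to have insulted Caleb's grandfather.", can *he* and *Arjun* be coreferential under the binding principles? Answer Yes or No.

*Arjun* is an R-expression; Principle C requires it to be free (not bound by any c-commanding expression).
— he: subject of the matrix clause; the pronoun c-commands the R-expression — coreference blocked (Principle C).

No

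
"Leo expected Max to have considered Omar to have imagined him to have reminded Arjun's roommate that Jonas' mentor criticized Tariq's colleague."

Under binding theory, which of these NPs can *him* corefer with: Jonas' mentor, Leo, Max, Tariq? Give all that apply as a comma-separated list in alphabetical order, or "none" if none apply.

Leo, Max

*him* is a pronoun; Principle B requires it to be free in its binding domain — the clause headed by 'imagined'.
— Jonas' mentor: subject of the clause headed by 'criticized'; is c-commanded by the pronoun; coreference would bind this R-expression — blocked (Principle C).
— Leo: subject of the matrix clause; c-commands the pronoun but lies outside its binding domain — allowed.
— Max: subject of the clause headed by 'considered'; c-commands the pronoun but lies outside its binding domain — allowed.
— Tariq: possessor inside the object DP of the clause headed by 'criticized'; is c-commanded by the pronoun; coreference would bind this R-expression — blocked (Principle C).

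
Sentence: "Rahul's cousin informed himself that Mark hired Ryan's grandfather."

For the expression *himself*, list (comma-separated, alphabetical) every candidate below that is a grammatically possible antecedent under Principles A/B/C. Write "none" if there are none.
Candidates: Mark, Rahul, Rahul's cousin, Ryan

*himself* is a reflexive; Principle A requires it to be bound within its binding domain — the matrix clause.
— Mark: subject of the clause headed by 'hired'; does not c-command the reflexive — cannot bind it (Principle A).
— Rahul: possessor inside the subject DP of the matrix clause; does not c-command the reflexive — cannot bind it (Principle A).
— Rahul's cousin: subject of the matrix clause; c-commands the reflexive within its binding domain — allowed (Principle A).
— Ryan: possessor inside the object DP of the clause headed by 'hired'; does not c-command the reflexive — cannot bind it (Principle A).

Rahul's cousin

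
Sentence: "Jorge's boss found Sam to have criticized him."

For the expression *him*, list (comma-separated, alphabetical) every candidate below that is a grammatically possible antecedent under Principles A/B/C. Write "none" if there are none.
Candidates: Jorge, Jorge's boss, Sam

*him* is a pronoun; Principle B requires it to be free in its binding domain — the clause headed by 'criticized'.
— Jorge: possessor inside the subject DP of the matrix clause; does not c-command the pronoun — Principle B does not apply; allowed.
— Jorge's boss: subject of the matrix clause; c-commands the pronoun but lies outside its binding domain — allowed.
— Sam: subject of the clause headed by 'criticized'; c-commands the pronoun within its binding domain — blocked (Principle B).

Jorge, Jorge's boss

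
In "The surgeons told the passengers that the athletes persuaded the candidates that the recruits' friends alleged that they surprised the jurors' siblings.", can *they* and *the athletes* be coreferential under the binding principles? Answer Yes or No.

Yes

*the athletes* is an R-expression; Principle C requires it to be free (not bound by any c-commanding expression).
— they: subject of the clause headed by 'surprised'; the pronoun does not c-command the R-expression — coreference allowed.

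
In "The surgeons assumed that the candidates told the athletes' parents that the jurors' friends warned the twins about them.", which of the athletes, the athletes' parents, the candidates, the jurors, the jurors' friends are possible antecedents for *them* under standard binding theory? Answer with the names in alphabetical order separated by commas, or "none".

the athletes, the athletes' parents, the candidates, the jurors

*them* is a pronoun; Principle B requires it to be free in its binding domain — the clause headed by 'warned'.
— the athletes: possessor inside the object DP of the clause headed by 'told'; does not c-command the pronoun — Principle B does not apply; allowed.
— the athletes' parents: object of the clause headed by 'told'; c-commands the pronoun but lies outside its binding domain — allowed.
— the candidates: subject of the clause headed by 'told'; c-commands the pronoun but lies outside its binding domain — allowed.
— the jurors: possessor inside the subject DP of the clause headed by 'warned'; does not c-command the pronoun — Principle B does not apply; allowed.
— the jurors' friends: subject of the clause headed by 'warned'; c-commands the pronoun within its binding domain — blocked (Principle B).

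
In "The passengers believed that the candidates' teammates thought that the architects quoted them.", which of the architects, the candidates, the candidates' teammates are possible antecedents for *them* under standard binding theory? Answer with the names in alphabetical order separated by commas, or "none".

*them* is a pronoun; Principle B requires it to be free in its binding domain — the clause headed by 'quoted'.
— the architects: subject of the clause headed by 'quoted'; c-commands the pronoun within its binding domain — blocked (Principle B).
— the candidates: possessor inside the subject DP of the clause headed by 'thought'; does not c-command the pronoun — Principle B does not apply; allowed.
— the candidates' teammates: subject of the clause headed by 'thought'; c-commands the pronoun but lies outside its binding domain — allowed.

the candidates, the candidates' teammates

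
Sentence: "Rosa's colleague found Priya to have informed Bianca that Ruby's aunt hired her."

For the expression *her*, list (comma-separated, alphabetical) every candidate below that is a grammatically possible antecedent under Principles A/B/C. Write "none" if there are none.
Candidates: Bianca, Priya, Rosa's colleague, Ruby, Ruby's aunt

Bianca, Priya, Rosa's colleague, Ruby

*her* is a pronoun; Principle B requires it to be free in its binding domain — the clause headed by 'hired'.
— Bianca: object of the clause headed by 'informed'; c-commands the pronoun but lies outside its binding domain — allowed.
— Priya: subject of the clause headed by 'informed'; c-commands the pronoun but lies outside its binding domain — allowed.
— Rosa's colleague: subject of the matrix clause; c-commands the pronoun but lies outside its binding domain — allowed.
— Ruby: possessor inside the subject DP of the clause headed by 'hired'; does not c-command the pronoun — Principle B does not apply; allowed.
— Ruby's aunt: subject of the clause headed by 'hired'; c-commands the pronoun within its binding domain — blocked (Principle B).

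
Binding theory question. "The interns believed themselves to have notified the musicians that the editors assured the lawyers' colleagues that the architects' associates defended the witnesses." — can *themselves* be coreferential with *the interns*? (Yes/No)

*themselves* is a reflexive; Principle A requires it to be bound within its binding domain — the matrix clause.
— the interns: subject of the matrix clause; c-commands the reflexive within its binding domain — allowed (Principle A).

Yes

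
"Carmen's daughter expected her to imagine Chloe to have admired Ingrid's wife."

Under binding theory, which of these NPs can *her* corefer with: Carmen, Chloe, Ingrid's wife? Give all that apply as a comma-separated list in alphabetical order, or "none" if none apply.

Carmen

*her* is a pronoun; Principle B requires it to be free in its binding domain — the matrix clause.
— Carmen: possessor inside the subject DP of the matrix clause; does not c-command the pronoun — Principle B does not apply; allowed.
— Chloe: subject of the clause headed by 'admired'; is c-commanded by the pronoun; coreference would bind this R-expression — blocked (Principle C).
— Ingrid's wife: object of the clause headed by 'admired'; is c-commanded by the pronoun; coreference would bind this R-expression — blocked (Principle C).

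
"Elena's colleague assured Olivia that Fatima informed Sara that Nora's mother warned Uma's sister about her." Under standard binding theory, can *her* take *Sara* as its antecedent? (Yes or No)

*her* is a pronoun; Principle B requires it to be free in its binding domain — the clause headed by 'warned'.
— Sara: object of the clause headed by 'informed'; c-commands the pronoun but lies outside its binding domain — allowed.

Yes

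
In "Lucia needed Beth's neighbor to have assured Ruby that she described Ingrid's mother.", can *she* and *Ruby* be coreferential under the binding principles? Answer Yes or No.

Yes

*Ruby* is an R-expression; Principle C requires it to be free (not bound by any c-commanding expression).
— she: subject of the clause headed by 'described'; the pronoun does not c-command the R-expression — coreference allowed.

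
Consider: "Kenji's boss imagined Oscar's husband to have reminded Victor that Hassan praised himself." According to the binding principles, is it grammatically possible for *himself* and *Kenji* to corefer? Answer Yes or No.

No

*himself* is a reflexive; Principle A requires it to be bound within its binding domain — the clause headed by 'praised'.
— Kenji: possessor inside the subject DP of the matrix clause; does not c-command the reflexive — cannot bind it (Principle A).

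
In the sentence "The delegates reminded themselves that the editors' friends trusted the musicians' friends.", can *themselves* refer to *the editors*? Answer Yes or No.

*themselves* is a reflexive; Principle A requires it to be bound within its binding domain — the matrix clause.
— the editors: possessor inside the subject DP of the clause headed by 'trusted'; does not c-command the reflexive — cannot bind it (Principle A).

No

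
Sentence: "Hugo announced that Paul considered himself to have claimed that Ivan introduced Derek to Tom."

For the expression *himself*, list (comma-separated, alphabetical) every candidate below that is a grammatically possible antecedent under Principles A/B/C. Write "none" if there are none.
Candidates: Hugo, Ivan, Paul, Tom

*himself* is a reflexive; Principle A requires it to be bound within its binding domain — the clause headed by 'considered'.
— Hugo: subject of the matrix clause; c-commands the reflexive but lies outside its binding domain — cannot bind it (Principle A).
— Ivan: subject of the clause headed by 'introduced'; does not c-command the reflexive — cannot bind it (Principle A).
— Paul: subject of the clause headed by 'considered'; c-commands the reflexive within its binding domain — allowed (Principle A).
— Tom: second object of the clause headed by 'introduced'; does not c-command the reflexive — cannot bind it (Principle A).

Paul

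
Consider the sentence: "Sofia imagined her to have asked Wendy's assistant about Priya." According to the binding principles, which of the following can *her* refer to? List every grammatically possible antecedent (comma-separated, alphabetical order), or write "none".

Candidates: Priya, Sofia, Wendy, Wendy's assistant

*her* is a pronoun; Principle B requires it to be free in its binding domain — the matrix clause.
— Priya: second object of the clause headed by 'asked'; is c-commanded by the pronoun; coreference would bind this R-expression — blocked (Principle C).
— Sofia: subject of the matrix clause; c-commands the pronoun within its binding domain — blocked (Principle B).
— Wendy: possessor inside the object DP of the clause headed by 'asked'; is c-commanded by the pronoun; coreference would bind this R-expression — blocked (Principle C).
— Wendy's assistant: object of the clause headed by 'asked'; is c-commanded by the pronoun; coreference would bind this R-expression — blocked (Principle C).

none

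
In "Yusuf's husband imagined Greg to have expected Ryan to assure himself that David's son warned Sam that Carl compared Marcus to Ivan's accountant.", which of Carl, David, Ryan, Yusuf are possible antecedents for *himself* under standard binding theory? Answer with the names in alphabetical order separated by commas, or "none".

Ryan

*himself* is a reflexive; Principle A requires it to be bound within its binding domain — the clause headed by 'assure'.
— Carl: subject of the clause headed by 'compared'; does not c-command the reflexive — cannot bind it (Principle A).
— David: possessor inside the subject DP of the clause headed by 'warned'; does not c-command the reflexive — cannot bind it (Principle A).
— Ryan: subject of the clause headed by 'assure'; c-commands the reflexive within its binding domain — allowed (Principle A).
— Yusuf: possessor inside the subject DP of the matrix clause; does not c-command the reflexive — cannot bind it (Principle A).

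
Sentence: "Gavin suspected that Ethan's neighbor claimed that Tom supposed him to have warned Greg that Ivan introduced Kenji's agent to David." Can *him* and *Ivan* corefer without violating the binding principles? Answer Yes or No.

No

*Ivan* is an R-expression; Principle C requires it to be free (not bound by any c-commanding expression).
— him: subject of the clause headed by 'warned'; the pronoun c-commands the R-expression — coreference blocked (Principle C).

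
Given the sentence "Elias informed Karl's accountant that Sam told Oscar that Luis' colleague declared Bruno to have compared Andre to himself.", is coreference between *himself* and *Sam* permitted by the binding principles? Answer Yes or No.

No

*himself* is a reflexive; Principle A requires it to be bound within its binding domain — the clause headed by 'compared'.
— Sam: subject of the clause headed by 'told'; c-commands the reflexive but lies outside its binding domain — cannot bind it (Principle A).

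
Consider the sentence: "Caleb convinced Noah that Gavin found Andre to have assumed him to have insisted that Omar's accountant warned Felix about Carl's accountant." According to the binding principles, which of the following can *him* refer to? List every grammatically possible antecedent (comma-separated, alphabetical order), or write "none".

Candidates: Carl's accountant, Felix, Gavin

*him* is a pronoun; Principle B requires it to be free in its binding domain — the clause headed by 'assumed'.
— Carl's accountant: second object of the clause headed by 'warned'; is c-commanded by the pronoun; coreference would bind this R-expression — blocked (Principle C).
— Felix: object of the clause headed by 'warned'; is c-commanded by the pronoun; coreference would bind this R-expression — blocked (Principle C).
— Gavin: subject of the clause headed by 'found'; c-commands the pronoun but lies outside its binding domain — allowed.

Gavin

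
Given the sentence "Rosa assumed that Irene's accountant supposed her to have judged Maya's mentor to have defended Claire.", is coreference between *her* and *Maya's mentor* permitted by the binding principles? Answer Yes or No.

No

*her* is a pronoun; Principle B requires it to be free in its binding domain — the clause headed by 'supposed'.
— Maya's mentor: subject of the clause headed by 'defended'; is c-commanded by the pronoun; coreference would bind this R-expression — blocked (Principle C).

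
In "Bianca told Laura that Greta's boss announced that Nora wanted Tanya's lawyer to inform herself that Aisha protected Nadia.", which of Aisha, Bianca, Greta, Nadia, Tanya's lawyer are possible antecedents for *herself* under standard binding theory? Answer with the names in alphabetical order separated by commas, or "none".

*herself* is a reflexive; Principle A requires it to be bound within its binding domain — the clause headed by 'inform'.
— Aisha: subject of the clause headed by 'protected'; does not c-command the reflexive — cannot bind it (Principle A).
— Bianca: subject of the matrix clause; c-commands the reflexive but lies outside its binding domain — cannot bind it (Principle A).
— Greta: possessor inside the subject DP of the clause headed by 'announced'; does not c-command the reflexive — cannot bind it (Principle A).
— Nadia: object of the clause headed by 'protected'; does not c-command the reflexive — cannot bind it (Principle A).
— Tanya's lawyer: subject of the clause headed by 'inform'; c-commands the reflexive within its binding domain — allowed (Principle A).

Tanya's lawyer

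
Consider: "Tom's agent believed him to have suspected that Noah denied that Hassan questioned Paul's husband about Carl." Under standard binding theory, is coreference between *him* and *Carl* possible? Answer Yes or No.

No

*Carl* is an R-expression; Principle C requires it to be free (not bound by any c-commanding expression).
— him: subject of the clause headed by 'suspected'; the pronoun c-commands the R-expression — coreference blocked (Principle C).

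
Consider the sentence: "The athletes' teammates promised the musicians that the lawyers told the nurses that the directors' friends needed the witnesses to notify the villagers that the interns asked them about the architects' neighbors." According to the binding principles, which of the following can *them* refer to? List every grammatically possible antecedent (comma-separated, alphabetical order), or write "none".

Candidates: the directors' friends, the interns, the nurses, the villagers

*them* is a pronoun; Principle B requires it to be free in its binding domain — the clause headed by 'asked'.
— the directors' friends: subject of the clause headed by 'needed'; c-commands the pronoun but lies outside its binding domain — allowed.
— the interns: subject of the clause headed by 'asked'; c-commands the pronoun within its binding domain — blocked (Principle B).
— the nurses: object of the clause headed by 'told'; c-commands the pronoun but lies outside its binding domain — allowed.
— the villagers: object of the clause headed by 'notify'; c-commands the pronoun but lies outside its binding domain — allowed.

the directors' friends, the nurses, the villagers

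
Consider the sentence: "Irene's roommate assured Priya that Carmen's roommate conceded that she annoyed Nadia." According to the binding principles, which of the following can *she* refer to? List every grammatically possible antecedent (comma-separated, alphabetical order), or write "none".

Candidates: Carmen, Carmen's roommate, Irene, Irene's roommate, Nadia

Carmen, Carmen's roommate, Irene, Irene's roommate

*she* is a pronoun; Principle B requires it to be free in its binding domain — the clause headed by 'annoyed'.
— Carmen: possessor inside the subject DP of the clause headed by 'conceded'; does not c-command the pronoun — Principle B does not apply; allowed.
— Carmen's roommate: subject of the clause headed by 'conceded'; c-commands the pronoun but lies outside its binding domain — allowed.
— Irene: possessor inside the subject DP of the matrix clause; does not c-command the pronoun — Principle B does not apply; allowed.
— Irene's roommate: subject of the matrix clause; c-commands the pronoun but lies outside its binding domain — allowed.
— Nadia: object of the clause headed by 'annoyed'; is c-commanded by the pronoun; coreference would bind this R-expression — blocked (Principle C).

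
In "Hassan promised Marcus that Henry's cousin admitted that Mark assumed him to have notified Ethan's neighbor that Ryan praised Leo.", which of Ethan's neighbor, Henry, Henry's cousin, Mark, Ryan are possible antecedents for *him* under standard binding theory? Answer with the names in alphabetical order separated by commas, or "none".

Henry, Henry's cousin

*him* is a pronoun; Principle B requires it to be free in its binding domain — the clause headed by 'assumed'.
— Ethan's neighbor: object of the clause headed by 'notified'; is c-commanded by the pronoun; coreference would bind this R-expression — blocked (Principle C).
— Henry: possessor inside the subject DP of the clause headed by 'admitted'; does not c-command the pronoun — Principle B does not apply; allowed.
— Henry's cousin: subject of the clause headed by 'admitted'; c-commands the pronoun but lies outside its binding domain — allowed.
— Mark: subject of the clause headed by 'assumed'; c-commands the pronoun within its binding domain — blocked (Principle B).
— Ryan: subject of the clause headed by 'praised'; is c-commanded by the pronoun; coreference would bind this R-expression — blocked (Principle C).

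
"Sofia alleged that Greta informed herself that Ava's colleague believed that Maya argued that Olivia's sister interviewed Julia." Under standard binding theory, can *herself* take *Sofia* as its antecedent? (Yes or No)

No

*herself* is a reflexive; Principle A requires it to be bound within its binding domain — the clause headed by 'informed'.
— Sofia: subject of the matrix clause; c-commands the reflexive but lies outside its binding domain — cannot bind it (Principle A).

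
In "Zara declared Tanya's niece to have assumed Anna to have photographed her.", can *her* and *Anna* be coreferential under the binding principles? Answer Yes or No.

No

*Anna* is an R-expression; Principle C requires it to be free (not bound by any c-commanding expression).
— her: object of the clause headed by 'photographed'; the R-expression locally c-commands the pronoun — coreference blocked (Principle B on the pronoun).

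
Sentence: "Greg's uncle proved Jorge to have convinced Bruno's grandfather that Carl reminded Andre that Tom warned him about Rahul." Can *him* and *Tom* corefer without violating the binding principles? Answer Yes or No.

No

*Tom* is an R-expression; Principle C requires it to be free (not bound by any c-commanding expression).
— him: object of the clause headed by 'warned'; the R-expression locally c-commands the pronoun — coreference blocked (Principle B on the pronoun).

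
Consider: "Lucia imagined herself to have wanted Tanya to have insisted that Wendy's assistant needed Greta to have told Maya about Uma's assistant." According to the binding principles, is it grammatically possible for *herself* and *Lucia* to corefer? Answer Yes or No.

*herself* is a reflexive; Principle A requires it to be bound within its binding domain — the matrix clause.
— Lucia: subject of the matrix clause; c-commands the reflexive within its binding domain — allowed (Principle A).

Yes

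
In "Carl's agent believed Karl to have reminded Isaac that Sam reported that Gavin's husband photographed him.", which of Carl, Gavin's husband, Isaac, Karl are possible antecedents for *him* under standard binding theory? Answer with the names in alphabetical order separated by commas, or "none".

*him* is a pronoun; Principle B requires it to be free in its binding domain — the clause headed by 'photographed'.
— Carl: possessor inside the subject DP of the matrix clause; does not c-command the pronoun — Principle B does not apply; allowed.
— Gavin's husband: subject of the clause headed by 'photographed'; c-commands the pronoun within its binding domain — blocked (Principle B).
— Isaac: object of the clause headed by 'reminded'; c-commands the pronoun but lies outside its binding domain — allowed.
— Karl: subject of the clause headed by 'reminded'; c-commands the pronoun but lies outside its binding domain — allowed.

Carl, Isaac, Karl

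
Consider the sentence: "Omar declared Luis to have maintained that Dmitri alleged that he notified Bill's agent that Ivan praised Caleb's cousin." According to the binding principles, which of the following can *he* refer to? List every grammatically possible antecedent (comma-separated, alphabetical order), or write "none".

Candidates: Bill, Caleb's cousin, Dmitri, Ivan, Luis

Dmitri, Luis

*he* is a pronoun; Principle B requires it to be free in its binding domain — the clause headed by 'notified'.
— Bill: possessor inside the object DP of the clause headed by 'notified'; is c-commanded by the pronoun; coreference would bind this R-expression — blocked (Principle C).
— Caleb's cousin: object of the clause headed by 'praised'; is c-commanded by the pronoun; coreference would bind this R-expression — blocked (Principle C).
— Dmitri: subject of the clause headed by 'alleged'; c-commands the pronoun but lies outside its binding domain — allowed.
— Ivan: subject of the clause headed by 'praised'; is c-commanded by the pronoun; coreference would bind this R-expression — blocked (Principle C).
— Luis: subject of the clause headed by 'maintained'; c-commands the pronoun but lies outside its binding domain — allowed.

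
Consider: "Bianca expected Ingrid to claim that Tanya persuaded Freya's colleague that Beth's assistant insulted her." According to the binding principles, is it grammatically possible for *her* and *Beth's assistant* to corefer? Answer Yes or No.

*her* is a pronoun; Principle B requires it to be free in its binding domain — the clause headed by 'insulted'.
— Beth's assistant: subject of the clause headed by 'insulted'; c-commands the pronoun within its binding domain — blocked (Principle B).

No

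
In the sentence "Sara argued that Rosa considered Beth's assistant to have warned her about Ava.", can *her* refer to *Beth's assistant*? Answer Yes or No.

*her* is a pronoun; Principle B requires it to be free in its binding domain — the clause headed by 'warned'.
— Beth's assistant: subject of the clause headed by 'warned'; c-commands the pronoun within its binding domain — blocked (Principle B).

No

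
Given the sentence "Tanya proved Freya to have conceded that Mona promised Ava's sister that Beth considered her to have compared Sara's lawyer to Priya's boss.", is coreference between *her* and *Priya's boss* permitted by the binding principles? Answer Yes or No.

*her* is a pronoun; Principle B requires it to be free in its binding domain — the clause headed by 'considered'.
— Priya's boss: second object of the clause headed by 'compared'; is c-commanded by the pronoun; coreference would bind this R-expression — blocked (Principle C).

No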